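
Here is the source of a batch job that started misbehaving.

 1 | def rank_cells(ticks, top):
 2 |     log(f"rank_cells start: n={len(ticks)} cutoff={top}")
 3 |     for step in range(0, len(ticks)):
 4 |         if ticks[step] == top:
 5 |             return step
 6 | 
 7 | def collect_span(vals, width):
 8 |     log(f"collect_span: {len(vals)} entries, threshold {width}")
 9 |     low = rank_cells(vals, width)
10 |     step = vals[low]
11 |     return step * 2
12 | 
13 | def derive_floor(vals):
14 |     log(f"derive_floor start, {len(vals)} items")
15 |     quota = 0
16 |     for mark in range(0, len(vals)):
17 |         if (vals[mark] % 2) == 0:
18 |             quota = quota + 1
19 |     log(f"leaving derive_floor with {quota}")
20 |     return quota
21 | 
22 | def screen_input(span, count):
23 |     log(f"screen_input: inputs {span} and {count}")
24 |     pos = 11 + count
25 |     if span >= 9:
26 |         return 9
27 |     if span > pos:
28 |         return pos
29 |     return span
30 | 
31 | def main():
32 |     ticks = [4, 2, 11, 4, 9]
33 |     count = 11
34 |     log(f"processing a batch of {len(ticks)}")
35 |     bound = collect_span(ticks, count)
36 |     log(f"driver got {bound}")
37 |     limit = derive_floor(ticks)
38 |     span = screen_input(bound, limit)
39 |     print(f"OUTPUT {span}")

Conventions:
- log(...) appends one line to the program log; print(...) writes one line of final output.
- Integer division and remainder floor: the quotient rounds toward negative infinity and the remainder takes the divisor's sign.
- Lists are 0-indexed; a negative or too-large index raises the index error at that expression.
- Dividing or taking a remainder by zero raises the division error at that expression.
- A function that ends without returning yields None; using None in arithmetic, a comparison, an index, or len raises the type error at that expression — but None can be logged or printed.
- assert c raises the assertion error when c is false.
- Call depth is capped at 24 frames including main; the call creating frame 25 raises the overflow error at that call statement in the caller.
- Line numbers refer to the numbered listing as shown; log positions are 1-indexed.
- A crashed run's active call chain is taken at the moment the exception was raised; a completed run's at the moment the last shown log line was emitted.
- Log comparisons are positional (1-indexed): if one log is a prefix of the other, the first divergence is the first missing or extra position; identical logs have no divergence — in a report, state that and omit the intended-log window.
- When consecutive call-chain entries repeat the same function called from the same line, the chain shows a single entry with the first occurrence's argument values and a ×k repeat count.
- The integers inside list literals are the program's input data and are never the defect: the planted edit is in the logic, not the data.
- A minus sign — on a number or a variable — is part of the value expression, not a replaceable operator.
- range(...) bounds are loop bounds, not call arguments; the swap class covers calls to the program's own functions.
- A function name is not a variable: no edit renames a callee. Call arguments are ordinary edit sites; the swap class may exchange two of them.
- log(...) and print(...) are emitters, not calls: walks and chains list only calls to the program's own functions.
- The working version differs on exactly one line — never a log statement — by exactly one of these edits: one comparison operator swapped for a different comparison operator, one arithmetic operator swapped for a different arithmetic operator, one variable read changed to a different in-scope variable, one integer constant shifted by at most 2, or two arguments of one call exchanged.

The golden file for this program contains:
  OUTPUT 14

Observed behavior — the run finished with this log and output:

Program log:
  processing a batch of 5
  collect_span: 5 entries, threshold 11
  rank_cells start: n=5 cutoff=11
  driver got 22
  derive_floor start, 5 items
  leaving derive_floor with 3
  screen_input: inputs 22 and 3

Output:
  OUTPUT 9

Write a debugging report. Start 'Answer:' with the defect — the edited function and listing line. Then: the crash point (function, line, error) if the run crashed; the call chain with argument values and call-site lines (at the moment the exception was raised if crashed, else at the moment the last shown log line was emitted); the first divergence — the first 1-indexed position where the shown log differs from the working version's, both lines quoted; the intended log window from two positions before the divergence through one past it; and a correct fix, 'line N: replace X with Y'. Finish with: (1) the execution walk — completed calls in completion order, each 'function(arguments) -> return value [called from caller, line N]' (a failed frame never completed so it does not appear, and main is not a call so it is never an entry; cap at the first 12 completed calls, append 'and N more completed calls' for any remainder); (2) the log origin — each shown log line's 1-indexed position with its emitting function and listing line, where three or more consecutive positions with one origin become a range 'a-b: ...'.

Answer: the defect is in screen_input at line 25.
Core observation: The two runs log identically and part ways only at the printed values.
Call chain: main -> screen_input(22, 3) (called at line 38).
First divergence: none (the log streams are identical).
Execution walk:
  rank_cells([4, 2, 11, 4, 9], 11) -> 2  [called from collect_span, line 9]
  collect_span([4, 2, 11, 4, 9], 11) -> 22  [called from main, line 35]
  derive_floor([4, 2, 11, 4, 9]) -> 3  [called from main, line 37]
  screen_input(22, 3) -> 9  [called from main, line 38]
Origin of each log line:
  1: from main, line 34
  2: from collect_span, line 8
  3: from rank_cells, line 2
  4: from main, line 36
  5: from derive_floor, line 14
  6: from derive_floor, line 19
  7: from screen_input, line 23
A correct fix: line 25: replace `>=` with `<`.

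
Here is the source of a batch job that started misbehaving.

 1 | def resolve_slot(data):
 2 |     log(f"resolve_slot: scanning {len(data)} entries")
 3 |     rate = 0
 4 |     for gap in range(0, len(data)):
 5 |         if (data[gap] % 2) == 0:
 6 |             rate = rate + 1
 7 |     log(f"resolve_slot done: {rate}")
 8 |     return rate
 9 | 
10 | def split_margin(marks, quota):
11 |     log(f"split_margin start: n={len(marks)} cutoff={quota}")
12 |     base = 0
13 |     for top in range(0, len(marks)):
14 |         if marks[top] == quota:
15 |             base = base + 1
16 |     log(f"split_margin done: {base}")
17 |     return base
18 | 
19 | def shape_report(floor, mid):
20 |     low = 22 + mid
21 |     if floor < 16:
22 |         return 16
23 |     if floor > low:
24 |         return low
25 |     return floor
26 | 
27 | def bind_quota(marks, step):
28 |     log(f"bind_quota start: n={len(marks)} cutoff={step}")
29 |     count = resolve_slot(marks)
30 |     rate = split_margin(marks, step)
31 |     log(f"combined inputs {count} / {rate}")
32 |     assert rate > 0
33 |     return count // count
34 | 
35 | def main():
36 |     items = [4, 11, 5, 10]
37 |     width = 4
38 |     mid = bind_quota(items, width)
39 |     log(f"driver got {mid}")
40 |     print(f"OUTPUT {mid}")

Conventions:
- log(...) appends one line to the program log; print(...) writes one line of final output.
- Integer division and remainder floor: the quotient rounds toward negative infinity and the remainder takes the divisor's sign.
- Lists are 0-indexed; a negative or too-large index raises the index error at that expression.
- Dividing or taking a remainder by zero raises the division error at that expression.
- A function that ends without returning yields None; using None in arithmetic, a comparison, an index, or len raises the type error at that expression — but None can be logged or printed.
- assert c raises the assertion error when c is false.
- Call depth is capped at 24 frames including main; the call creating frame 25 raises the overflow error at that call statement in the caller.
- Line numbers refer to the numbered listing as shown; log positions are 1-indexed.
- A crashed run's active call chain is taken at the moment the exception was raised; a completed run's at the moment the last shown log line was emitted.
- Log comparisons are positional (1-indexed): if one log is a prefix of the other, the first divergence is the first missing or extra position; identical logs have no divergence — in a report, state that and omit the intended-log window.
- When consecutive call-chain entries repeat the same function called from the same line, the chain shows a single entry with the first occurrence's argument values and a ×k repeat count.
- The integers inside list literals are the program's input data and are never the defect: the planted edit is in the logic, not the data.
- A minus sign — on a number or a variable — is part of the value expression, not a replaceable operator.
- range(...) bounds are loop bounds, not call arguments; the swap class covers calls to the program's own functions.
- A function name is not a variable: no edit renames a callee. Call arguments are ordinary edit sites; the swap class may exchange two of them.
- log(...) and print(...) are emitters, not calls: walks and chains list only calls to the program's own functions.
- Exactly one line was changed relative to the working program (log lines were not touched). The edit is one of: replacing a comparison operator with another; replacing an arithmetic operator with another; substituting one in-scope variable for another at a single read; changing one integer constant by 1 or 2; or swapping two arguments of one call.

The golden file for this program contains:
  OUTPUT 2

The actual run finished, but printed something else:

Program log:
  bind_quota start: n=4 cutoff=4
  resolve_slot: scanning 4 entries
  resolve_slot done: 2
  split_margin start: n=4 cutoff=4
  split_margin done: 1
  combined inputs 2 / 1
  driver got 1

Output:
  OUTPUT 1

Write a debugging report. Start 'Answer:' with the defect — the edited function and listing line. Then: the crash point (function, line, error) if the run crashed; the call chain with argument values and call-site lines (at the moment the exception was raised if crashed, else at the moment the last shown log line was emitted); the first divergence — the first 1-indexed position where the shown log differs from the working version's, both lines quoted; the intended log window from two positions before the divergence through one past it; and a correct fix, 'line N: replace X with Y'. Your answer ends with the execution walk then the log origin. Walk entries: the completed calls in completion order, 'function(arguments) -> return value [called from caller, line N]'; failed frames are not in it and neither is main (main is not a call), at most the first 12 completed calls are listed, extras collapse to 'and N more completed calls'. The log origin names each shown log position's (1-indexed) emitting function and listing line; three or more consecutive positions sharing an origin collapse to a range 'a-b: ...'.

Answer: the defect is in bind_quota at line 33.
Key observation: Position 7 is the first bad log line: 'driver got 1' should read 'driver got 2'.
Call chain: main.
First divergence: position 7; shown 'driver got 1' vs intended 'driver got 2'.
Intended log window:
  5: split_margin done: 1
  6: combined inputs 2 / 1
  7: driver got 2
Execution walk:
  resolve_slot([4, 11, 5, 10]) -> 2  [called from bind_quota, line 29]
  split_margin([4, 11, 5, 10], 4) -> 1  [called from bind_quota, line 30]
  bind_quota([4, 11, 5, 10], 4) -> 1  [called from main, line 38]
Log line origins:
  1: from bind_quota, line 28
  2: from resolve_slot, line 2
  3: from resolve_slot, line 7
  4: from split_margin, line 11
  5: from split_margin, line 16
  6: from bind_quota, line 31
  7: from main, line 39
A correct fix: line 33: replace `count // count` with `count // rate`.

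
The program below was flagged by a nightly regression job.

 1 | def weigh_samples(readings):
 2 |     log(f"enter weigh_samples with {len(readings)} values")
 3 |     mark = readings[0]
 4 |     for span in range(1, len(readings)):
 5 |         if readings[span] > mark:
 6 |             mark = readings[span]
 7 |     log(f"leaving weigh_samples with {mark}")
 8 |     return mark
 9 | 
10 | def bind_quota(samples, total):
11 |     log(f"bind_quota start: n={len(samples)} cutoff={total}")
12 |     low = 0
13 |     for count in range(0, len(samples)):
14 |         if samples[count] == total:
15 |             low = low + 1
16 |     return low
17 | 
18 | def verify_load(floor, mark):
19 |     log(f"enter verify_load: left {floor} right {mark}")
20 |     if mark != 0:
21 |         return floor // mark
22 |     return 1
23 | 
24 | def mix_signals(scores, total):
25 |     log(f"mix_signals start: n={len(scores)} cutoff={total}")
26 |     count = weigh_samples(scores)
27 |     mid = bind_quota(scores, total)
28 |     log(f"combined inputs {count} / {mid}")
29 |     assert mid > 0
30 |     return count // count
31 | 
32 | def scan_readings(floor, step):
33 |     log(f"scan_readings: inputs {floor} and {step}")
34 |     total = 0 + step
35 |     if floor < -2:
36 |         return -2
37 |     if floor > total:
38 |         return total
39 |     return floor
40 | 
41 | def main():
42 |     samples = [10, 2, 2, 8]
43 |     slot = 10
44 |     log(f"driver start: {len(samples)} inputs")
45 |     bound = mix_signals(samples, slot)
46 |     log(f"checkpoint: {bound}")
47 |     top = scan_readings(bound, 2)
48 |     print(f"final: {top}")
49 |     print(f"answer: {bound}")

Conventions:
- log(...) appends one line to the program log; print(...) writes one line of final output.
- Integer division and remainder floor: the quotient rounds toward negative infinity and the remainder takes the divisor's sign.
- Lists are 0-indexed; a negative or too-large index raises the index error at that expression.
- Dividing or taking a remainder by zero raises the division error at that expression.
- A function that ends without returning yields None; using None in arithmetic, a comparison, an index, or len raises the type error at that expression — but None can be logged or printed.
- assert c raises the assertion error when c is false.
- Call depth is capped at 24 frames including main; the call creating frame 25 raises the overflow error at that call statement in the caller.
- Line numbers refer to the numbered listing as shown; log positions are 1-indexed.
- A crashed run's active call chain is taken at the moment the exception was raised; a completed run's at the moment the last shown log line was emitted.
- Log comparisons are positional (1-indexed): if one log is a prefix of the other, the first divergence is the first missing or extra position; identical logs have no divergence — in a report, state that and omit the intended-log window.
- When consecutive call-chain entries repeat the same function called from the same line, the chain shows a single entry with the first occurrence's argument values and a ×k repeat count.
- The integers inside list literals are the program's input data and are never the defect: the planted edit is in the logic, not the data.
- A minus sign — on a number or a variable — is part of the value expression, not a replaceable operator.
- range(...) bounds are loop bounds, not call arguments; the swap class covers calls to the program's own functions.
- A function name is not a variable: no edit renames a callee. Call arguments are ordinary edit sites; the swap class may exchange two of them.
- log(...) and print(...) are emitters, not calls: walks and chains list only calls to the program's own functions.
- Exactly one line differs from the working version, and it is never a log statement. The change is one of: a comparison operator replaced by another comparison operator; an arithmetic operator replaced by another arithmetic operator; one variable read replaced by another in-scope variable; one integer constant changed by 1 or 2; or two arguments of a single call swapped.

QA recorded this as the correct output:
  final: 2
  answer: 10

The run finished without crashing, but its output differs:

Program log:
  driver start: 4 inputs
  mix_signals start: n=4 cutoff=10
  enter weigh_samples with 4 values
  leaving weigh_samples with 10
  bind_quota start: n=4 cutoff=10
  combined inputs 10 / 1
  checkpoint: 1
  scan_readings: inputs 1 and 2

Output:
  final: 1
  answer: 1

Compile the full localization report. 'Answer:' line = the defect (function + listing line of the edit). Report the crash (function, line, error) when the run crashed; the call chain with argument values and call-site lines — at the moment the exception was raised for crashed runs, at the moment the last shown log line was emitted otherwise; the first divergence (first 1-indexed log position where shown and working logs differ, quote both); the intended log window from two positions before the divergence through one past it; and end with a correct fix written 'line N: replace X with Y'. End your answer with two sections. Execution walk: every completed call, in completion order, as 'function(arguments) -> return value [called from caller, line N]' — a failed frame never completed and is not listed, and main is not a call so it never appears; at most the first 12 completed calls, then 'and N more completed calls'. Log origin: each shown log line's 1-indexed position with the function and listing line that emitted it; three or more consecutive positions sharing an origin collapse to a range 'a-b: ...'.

Answer: the defect is in mix_signals at line 30.
Key fact: At log position 7 the runs split — shown 'checkpoint: 1', but the working version logs 'checkpoint: 10'.
Call chain: main -> scan_readings(1, 2) (called at line 47).
First divergence: position 7; shown 'checkpoint: 1' vs intended 'checkpoint: 10'.
Intended log window:
  5: bind_quota start: n=4 cutoff=10
  6: combined inputs 10 / 1
  7: checkpoint: 10
  8: scan_readings: inputs 10 and 2
Execution walk:
  weigh_samples([10, 2, 2, 8]) -> 10  [called from mix_signals, line 26]
  bind_quota([10, 2, 2, 8], 10) -> 1  [called from mix_signals, line 27]
  mix_signals([10, 2, 2, 8], 10) -> 1  [called from main, line 45]
  scan_readings(1, 2) -> 1  [called from main, line 47]
Log origins:
  1 — main, line 44
  2 — mix_signals, line 25
  3 — weigh_samples, line 2
  4 — weigh_samples, line 7
  5 — bind_quota, line 11
  6 — mix_signals, line 28
  7 — main, line 46
  8 — scan_readings, line 33
A correct fix: line 30: replace `count // count` with `count // mid`.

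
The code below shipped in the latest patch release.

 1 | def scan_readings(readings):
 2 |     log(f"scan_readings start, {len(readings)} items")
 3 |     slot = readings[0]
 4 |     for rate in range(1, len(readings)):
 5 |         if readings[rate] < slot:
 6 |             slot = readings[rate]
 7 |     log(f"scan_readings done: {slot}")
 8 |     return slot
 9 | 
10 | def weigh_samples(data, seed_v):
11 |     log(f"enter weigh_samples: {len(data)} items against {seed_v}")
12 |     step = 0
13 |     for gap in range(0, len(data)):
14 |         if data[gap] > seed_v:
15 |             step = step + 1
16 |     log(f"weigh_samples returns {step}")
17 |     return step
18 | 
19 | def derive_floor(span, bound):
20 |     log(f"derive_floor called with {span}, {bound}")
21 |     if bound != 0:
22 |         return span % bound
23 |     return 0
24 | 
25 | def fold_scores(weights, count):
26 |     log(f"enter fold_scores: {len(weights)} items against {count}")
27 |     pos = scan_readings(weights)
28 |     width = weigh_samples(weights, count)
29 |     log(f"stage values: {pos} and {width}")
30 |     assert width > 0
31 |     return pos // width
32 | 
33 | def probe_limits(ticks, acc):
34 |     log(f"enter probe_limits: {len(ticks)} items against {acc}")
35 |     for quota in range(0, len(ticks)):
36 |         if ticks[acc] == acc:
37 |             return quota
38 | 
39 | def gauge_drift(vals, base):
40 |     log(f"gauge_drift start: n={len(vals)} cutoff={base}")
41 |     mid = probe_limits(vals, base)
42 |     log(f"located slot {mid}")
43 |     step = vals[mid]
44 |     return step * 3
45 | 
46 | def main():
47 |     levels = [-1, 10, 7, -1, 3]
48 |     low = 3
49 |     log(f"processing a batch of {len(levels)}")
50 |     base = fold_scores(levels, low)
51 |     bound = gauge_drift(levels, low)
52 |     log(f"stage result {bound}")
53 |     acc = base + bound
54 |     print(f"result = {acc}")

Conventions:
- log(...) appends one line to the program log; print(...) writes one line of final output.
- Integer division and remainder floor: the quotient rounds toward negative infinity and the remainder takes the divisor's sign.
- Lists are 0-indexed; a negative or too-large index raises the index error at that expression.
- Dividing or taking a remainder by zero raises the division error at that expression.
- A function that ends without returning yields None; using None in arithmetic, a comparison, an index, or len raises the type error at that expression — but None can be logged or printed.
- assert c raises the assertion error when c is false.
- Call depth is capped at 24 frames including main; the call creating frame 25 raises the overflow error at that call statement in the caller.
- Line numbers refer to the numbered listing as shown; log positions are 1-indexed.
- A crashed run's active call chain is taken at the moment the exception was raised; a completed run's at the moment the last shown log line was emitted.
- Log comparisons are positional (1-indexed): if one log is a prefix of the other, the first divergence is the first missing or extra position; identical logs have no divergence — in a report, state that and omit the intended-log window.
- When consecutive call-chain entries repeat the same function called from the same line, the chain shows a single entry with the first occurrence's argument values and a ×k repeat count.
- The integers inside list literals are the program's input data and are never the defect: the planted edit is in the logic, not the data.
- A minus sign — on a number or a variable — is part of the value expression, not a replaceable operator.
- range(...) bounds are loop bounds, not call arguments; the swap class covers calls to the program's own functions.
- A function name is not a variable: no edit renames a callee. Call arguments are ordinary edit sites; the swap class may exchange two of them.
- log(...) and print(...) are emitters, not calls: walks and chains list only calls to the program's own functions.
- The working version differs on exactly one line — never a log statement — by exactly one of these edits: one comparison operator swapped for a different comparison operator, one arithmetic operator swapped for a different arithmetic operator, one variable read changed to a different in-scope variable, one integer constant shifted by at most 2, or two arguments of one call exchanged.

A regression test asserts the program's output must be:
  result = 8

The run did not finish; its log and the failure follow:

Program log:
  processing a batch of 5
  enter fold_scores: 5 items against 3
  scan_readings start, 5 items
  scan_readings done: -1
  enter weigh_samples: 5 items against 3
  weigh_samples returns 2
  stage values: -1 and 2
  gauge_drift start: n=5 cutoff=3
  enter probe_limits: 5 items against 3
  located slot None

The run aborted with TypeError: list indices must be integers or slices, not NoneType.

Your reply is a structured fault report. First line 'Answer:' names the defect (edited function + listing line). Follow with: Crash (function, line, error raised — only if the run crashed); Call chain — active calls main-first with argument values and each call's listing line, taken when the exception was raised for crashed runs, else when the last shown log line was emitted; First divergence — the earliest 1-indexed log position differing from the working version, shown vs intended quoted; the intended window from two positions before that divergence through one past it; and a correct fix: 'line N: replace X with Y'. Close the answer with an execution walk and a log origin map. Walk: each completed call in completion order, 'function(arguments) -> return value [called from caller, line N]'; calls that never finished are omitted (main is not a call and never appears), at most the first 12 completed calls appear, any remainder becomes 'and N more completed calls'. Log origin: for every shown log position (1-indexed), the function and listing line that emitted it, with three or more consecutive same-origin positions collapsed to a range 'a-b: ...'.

Answer: the defect is in probe_limits at line 36.
Key fact: At log position 10 the runs split — shown 'located slot None', but the working version logs 'located slot 4'.
Crash: gauge_drift, line 43, TypeError.
Call chain: main -> gauge_drift([-1, 10, 7, -1, 3], 3) (called at line 51).
First divergence: position 10 — the shown line 'located slot None' should read 'located slot 4'.
Intended log window:
  8: gauge_drift start: n=5 cutoff=3
  9: enter probe_limits: 5 items against 3
  10: located slot 4
  11: stage result 9
Execution walk:
  scan_readings([-1, 10, 7, -1, 3]) -> -1  [called from fold_scores, line 27]
  weigh_samples([-1, 10, 7, -1, 3], 3) -> 2  [called from fold_scores, line 28]
  fold_scores([-1, 10, 7, -1, 3], 3) -> -1  [called from main, line 50]
  probe_limits([-1, 10, 7, -1, 3], 3) -> None  [called from gauge_drift, line 41]
Log line origins:
  1: from main, line 49
  2: from fold_scores, line 26
  3: from scan_readings, line 2
  4: from scan_readings, line 7
  5: from weigh_samples, line 11
  6: from weigh_samples, line 16
  7: from fold_scores, line 29
  8: from gauge_drift, line 40
  9: from probe_limits, line 34
  10: from gauge_drift, line 42
A correct fix: line 36: replace `ticks[acc]` with `ticks[quota]`.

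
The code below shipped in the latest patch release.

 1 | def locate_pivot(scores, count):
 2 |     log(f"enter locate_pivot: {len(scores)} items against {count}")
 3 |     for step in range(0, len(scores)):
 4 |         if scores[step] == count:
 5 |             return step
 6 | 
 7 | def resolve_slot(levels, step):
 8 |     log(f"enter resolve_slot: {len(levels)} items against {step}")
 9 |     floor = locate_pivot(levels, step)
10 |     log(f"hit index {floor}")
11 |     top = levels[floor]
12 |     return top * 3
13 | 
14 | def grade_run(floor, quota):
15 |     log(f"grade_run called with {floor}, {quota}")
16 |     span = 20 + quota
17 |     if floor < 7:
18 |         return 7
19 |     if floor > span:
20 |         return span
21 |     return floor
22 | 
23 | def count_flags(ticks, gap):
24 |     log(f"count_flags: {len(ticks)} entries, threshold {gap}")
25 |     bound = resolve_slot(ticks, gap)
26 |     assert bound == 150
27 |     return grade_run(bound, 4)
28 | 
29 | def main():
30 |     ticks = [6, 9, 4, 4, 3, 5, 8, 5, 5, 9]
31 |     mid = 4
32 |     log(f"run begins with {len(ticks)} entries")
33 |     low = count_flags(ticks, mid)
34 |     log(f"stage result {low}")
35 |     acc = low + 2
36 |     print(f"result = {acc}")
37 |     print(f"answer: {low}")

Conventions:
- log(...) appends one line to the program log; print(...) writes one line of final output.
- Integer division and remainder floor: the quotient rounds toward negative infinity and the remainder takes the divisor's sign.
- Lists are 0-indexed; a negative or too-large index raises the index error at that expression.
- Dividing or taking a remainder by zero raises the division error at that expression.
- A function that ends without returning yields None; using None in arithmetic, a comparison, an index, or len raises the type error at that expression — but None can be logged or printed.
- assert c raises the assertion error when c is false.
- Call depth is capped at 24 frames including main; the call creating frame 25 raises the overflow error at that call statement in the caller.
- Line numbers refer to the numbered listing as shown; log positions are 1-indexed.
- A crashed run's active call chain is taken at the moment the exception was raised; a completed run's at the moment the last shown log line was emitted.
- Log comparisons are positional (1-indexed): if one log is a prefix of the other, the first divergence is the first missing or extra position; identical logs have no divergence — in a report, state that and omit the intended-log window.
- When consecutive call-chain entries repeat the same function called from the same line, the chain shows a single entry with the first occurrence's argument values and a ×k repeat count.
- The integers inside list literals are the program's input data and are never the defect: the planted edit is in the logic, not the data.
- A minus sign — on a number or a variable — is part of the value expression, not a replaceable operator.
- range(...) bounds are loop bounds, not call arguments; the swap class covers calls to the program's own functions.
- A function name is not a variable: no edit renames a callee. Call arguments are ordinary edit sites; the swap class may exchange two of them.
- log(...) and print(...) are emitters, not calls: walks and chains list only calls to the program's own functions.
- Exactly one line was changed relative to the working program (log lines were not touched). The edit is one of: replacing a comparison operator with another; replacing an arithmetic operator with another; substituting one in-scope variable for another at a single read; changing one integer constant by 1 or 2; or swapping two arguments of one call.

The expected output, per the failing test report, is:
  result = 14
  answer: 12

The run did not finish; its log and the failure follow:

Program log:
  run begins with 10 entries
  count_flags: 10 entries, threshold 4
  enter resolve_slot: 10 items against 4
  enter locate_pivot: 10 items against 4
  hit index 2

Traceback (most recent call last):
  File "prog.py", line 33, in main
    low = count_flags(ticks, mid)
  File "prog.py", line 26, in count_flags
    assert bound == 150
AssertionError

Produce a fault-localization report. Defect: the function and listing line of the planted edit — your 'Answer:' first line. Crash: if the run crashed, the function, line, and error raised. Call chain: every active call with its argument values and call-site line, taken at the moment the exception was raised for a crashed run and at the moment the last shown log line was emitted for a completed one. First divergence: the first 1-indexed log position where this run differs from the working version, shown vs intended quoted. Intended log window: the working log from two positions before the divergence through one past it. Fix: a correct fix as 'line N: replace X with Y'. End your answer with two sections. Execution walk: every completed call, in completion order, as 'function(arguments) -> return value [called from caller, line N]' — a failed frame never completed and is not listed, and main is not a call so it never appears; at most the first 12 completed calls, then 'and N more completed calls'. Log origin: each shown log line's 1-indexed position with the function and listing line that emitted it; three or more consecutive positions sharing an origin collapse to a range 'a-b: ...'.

Answer: the defect is in count_flags at line 26.
Core observation: Only 5 log lines were emitted before the run died; the intended continuation was 'grade_run called with 12, 4'.
Crash: count_flags, line 26, AssertionError.
Call chain: main -> count_flags([6, 9, 4, 4, 3, 5, 8, 5, 5, 9], 4) (called at line 33).
First divergence: position 6; the shown log stops at 5 lines while the working version next logs 'grade_run called with 12, 4'.
Intended log window:
  4: enter locate_pivot: 10 items against 4
  5: hit index 2
  6: grade_run called with 12, 4
  7: stage result 12
Execution walk:
  locate_pivot([6, 9, 4, 4, 3, 5, 8, 5, 5, 9], 4) -> 2  [called from resolve_slot, line 9]
  resolve_slot([6, 9, 4, 4, 3, 5, 8, 5, 5, 9], 4) -> 12  [called from count_flags, line 25]
Log origin:
  1: logged in main at line 32
  2: logged in count_flags at line 24
  3: logged in resolve_slot at line 8
  4: logged in locate_pivot at line 2
  5: logged in resolve_slot at line 10
A correct fix: line 26: replace `==` with `<=`.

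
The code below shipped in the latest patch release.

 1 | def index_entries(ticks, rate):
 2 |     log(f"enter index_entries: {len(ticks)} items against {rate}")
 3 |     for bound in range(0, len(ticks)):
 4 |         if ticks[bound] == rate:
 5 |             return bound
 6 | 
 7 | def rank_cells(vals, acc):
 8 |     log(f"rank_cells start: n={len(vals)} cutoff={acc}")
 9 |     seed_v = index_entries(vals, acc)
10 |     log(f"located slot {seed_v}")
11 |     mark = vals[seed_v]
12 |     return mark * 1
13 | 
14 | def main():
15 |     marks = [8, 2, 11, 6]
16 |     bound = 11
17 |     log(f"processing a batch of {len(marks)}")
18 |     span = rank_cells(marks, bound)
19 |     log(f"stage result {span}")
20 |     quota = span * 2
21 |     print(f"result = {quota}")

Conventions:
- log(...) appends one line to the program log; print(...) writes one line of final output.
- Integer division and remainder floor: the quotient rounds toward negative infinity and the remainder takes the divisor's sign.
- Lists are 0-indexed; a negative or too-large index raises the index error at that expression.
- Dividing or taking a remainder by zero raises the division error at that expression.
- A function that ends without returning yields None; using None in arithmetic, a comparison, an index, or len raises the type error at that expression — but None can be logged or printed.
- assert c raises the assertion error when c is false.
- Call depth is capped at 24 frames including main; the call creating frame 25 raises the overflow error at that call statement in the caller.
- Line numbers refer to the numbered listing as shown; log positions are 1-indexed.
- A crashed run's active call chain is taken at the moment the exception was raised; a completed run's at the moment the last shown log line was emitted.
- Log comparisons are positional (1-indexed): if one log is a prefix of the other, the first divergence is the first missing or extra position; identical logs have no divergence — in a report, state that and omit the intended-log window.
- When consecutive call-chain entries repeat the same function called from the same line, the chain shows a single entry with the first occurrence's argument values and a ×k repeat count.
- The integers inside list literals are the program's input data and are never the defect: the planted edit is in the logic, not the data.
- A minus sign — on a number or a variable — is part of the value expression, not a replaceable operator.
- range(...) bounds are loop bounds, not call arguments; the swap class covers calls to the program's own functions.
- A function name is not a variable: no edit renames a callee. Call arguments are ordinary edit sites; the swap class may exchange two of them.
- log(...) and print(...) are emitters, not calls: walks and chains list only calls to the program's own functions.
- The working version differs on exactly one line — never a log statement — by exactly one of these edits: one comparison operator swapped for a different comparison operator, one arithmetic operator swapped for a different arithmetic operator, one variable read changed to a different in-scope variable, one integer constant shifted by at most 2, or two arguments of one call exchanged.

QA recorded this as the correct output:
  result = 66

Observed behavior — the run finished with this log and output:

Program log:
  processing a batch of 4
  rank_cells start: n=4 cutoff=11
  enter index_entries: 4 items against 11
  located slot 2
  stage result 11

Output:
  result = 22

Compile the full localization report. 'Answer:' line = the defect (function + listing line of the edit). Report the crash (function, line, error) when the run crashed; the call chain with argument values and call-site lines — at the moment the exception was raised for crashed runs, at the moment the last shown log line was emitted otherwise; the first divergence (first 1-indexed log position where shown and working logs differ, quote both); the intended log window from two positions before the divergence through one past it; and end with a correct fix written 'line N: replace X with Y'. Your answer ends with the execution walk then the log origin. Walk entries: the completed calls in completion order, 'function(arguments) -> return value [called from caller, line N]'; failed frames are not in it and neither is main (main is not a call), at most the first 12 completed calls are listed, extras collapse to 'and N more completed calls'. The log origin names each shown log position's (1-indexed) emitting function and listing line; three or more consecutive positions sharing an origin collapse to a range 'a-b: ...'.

Answer: the defect is in rank_cells at line 12.
Key observation: The earliest visible damage is log position 5 — 'stage result 11' rather than the intended 'stage result 33'.
Call chain: main.
First divergence: at position 5 the run shows 'stage result 11' where the working version logs 'stage result 33'.
Intended log window:
  3: enter index_entries: 4 items against 11
  4: located slot 2
  5: stage result 33
Execution walk:
  index_entries([8, 2, 11, 6], 11) -> 2  [called from rank_cells, line 9]
  rank_cells([8, 2, 11, 6], 11) -> 11  [called from main, line 18]
Log origin:
  1: emitted by main (line 17)
  2: emitted by rank_cells (line 8)
  3: emitted by index_entries (line 2)
  4: emitted by rank_cells (line 10)
  5: emitted by main (line 19)
A correct fix: line 12: replace `1` with `3`.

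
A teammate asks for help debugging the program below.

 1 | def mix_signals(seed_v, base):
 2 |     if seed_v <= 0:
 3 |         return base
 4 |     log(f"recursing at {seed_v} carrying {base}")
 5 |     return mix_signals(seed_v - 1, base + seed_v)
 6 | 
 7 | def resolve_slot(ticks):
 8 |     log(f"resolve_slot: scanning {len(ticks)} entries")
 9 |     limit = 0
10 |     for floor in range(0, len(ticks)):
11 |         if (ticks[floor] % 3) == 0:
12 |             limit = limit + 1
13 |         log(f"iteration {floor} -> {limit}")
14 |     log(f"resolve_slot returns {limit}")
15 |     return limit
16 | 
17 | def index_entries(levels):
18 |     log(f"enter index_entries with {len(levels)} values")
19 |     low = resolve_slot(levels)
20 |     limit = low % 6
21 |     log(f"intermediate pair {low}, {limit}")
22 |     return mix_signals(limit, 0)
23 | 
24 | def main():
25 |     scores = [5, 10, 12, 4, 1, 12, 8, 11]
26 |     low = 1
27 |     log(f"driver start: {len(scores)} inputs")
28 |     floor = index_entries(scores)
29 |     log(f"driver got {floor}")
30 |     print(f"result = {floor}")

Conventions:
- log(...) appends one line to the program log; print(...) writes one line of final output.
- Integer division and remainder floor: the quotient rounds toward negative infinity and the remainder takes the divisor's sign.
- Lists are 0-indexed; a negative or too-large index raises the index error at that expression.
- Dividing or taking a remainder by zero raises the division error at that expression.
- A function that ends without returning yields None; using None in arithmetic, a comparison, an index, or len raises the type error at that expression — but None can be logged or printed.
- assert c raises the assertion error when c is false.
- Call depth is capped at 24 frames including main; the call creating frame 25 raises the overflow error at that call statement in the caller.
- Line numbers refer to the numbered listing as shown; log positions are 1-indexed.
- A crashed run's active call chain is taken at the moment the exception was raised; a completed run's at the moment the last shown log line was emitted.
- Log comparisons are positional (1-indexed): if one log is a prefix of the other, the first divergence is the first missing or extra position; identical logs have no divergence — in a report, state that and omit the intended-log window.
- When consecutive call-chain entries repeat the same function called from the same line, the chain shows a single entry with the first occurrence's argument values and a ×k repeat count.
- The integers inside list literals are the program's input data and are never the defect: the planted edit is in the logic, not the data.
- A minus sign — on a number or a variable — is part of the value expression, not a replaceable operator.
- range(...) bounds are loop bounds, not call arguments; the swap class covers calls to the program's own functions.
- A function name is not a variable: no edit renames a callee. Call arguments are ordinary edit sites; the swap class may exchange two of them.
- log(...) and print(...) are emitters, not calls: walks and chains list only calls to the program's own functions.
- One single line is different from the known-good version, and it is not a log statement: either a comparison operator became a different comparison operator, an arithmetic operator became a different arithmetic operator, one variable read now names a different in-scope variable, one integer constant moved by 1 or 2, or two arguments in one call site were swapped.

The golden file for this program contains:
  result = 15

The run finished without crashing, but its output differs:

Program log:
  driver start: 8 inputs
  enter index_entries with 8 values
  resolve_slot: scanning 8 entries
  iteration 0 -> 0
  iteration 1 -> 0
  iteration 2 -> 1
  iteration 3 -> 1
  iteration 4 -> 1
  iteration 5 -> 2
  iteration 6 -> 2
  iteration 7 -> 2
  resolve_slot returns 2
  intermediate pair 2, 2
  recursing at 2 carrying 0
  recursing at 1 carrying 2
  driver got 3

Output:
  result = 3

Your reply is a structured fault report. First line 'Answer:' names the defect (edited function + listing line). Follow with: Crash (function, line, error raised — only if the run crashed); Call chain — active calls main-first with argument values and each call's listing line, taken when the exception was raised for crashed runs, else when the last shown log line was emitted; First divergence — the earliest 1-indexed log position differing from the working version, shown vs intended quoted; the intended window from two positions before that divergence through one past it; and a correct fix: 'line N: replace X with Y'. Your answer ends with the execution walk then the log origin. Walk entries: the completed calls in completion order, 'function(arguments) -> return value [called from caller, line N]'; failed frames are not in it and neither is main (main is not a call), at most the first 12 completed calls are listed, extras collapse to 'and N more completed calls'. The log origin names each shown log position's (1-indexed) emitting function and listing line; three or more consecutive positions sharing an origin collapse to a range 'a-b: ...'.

Answer: the defect is in resolve_slot at line 11.
The tell: The earliest visible damage is log position 5 — 'iteration 1 -> 0' rather than the intended 'iteration 1 -> 1'.
Call chain: main.
First divergence: position 5; shown 'iteration 1 -> 0' vs intended 'iteration 1 -> 1'.
Intended log window:
  3: resolve_slot: scanning 8 entries
  4: iteration 0 -> 0
  5: iteration 1 -> 1
  6: iteration 2 -> 2
Execution walk:
  resolve_slot([5, 10, 12, 4, 1, 12, 8, 11]) -> 2  [called from index_entries, line 19]
  mix_signals(0, 3) -> 3  [called from mix_signals, line 5]
  mix_signals(1, 2) -> 3  [called from mix_signals, line 5]
  mix_signals(2, 0) -> 3  [called from index_entries, line 22]
  index_entries([5, 10, 12, 4, 1, 12, 8, 11]) -> 3  [called from main, line 28]
Log origin:
  1: logged in main at line 27
  2: logged in index_entries at line 18
  3: logged in resolve_slot at line 8
  4-11: logged in resolve_slot at line 13
  12: logged in resolve_slot at line 14
  13: logged in index_entries at line 21
  14: logged in mix_signals at line 4
  15: logged in mix_signals at line 4
  16: logged in main at line 29
A correct fix: line 11: replace `3` with `2`.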